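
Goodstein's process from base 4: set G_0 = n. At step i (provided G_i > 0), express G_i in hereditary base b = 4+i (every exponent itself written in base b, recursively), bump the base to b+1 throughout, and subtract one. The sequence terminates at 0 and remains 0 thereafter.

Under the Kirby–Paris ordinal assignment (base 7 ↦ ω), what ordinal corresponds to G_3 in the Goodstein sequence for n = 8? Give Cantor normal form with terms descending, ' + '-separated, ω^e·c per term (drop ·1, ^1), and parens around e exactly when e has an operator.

[0] 8 ≡ 2·4 (base 4). Lift 5: 10. −1: 9.
[1] 9 ≡ 5 + 4 (base 5). Lift 6: 10. −1: 9.
[2] 9 ≡ 6 + 3 (base 6). Lift 7: 10. −1: 9.

ω + 2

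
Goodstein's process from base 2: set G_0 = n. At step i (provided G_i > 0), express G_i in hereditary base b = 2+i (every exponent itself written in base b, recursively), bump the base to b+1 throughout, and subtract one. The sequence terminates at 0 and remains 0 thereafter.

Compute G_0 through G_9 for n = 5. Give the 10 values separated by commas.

5, 27, 255, 467, 775, 1197, 1751, 2454, 3325, 4382

G_0=5  [base 2] 2^2 + 1  →[2↦3]→  3^3 + 1 = 28  −1 ⇒ G_1=27
G_1=27  [base 3] 3^3  →[3↦4]→  4^4 = 256  −1 ⇒ G_2=255
G_2=255  [base 4] 3·4^3 + 3·4^2 + 3·4 + 3  →[4↦5]→  3·5^3 + 3·5^2 + 3·5 + 3 = 468  −1 ⇒ G_3=467
G_3=467  [base 5] 3·5^3 + 3·5^2 + 3·5 + 2  →[5↦6]→  3·6^3 + 3·6^2 + 3·6 + 2 = 776  −1 ⇒ G_4=775
G_4=775  [base 6] 3·6^3 + 3·6^2 + 3·6 + 1  →[6↦7]→  3·7^3 + 3·7^2 + 3·7 + 1 = 1198  −1 ⇒ G_5=1197
G_5=1197  [base 7] 3·7^3 + 3·7^2 + 3·7  →[7↦8]→  3·8^3 + 3·8^2 + 3·8 = 1752  −1 ⇒ G_6=1751
G_6=1751  [base 8] 3·8^3 + 3·8^2 + 2·8 + 7  →[8↦9]→  3·9^3 + 3·9^2 + 2·9 + 7 = 2455  −1 ⇒ G_7=2454
G_7=2454  [base 9] 3·9^3 + 3·9^2 + 2·9 + 6  →[9↦10]→  3·10^3 + 3·10^2 + 2·10 + 6 = 3326  −1 ⇒ G_8=3325
G_8=3325  [base 10] 3·10^3 + 3·10^2 + 2·10 + 5  →[10↦11]→  3·11^3 + 3·11^2 + 2·11 + 5 = 4383  −1 ⇒ G_9=4382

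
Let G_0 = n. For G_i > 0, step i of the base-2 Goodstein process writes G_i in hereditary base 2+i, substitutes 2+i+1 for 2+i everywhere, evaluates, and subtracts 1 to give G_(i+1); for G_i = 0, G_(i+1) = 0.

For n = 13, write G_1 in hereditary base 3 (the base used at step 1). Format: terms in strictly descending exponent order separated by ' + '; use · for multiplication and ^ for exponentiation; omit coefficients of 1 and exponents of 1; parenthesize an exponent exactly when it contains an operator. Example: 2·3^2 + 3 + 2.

3^(3 + 1) + 3^3

base 2: 13 = 2^(2 + 1) + 2^2 + 1; at 3: 3^(3 + 1) + 3^3 + 1 = 109; next = 108
base 3: 108 = 3^(3 + 1) + 3^3; at 4: 4^(4 + 1) + 4^4 = 1280; next = 1279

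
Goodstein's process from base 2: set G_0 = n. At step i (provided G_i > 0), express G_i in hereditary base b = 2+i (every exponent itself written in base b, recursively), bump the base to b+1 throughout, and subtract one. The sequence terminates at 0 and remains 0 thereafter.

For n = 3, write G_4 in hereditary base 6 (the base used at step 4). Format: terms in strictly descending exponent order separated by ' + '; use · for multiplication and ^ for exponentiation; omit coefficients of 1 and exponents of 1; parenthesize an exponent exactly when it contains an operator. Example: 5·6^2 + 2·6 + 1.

(0) 3|_2 = 2 + 1 ↦ 3 + 1|_3 = 4 ⇒ 3
(1) 3|_3 = 3 ↦ 4|_4 = 4 ⇒ 3
(2) 3|_4 = 3 ↦ 3|_5 = 3 ⇒ 2
(3) 2|_5 = 2 ↦ 2|_6 = 2 ⇒ 1
(4) 1|_6 = 1 ↦ 1|_7 = 1 ⇒ 0

1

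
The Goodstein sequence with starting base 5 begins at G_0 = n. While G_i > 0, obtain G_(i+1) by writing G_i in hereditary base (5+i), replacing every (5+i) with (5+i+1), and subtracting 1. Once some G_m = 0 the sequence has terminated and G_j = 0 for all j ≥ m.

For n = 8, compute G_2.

G_0 = 8. HB_5(8) = 5 + 3. Bump = 9. G_1 = 8.
G_1 = 8. HB_6(8) = 6 + 2. Bump = 9. G_2 = 8.
G_2 = 8. HB_7(8) = 7 + 1. Bump = 9. G_3 = 8.

8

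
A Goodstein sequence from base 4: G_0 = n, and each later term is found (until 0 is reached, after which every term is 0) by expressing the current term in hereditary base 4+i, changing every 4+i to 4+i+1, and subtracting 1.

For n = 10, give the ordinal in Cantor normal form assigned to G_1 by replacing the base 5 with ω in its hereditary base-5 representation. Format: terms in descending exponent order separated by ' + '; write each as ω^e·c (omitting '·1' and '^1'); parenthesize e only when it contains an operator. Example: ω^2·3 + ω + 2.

10 —HB4→ 2·4 + 2 —bump→ 2·5 + 2 = 12 —(−1)→ 11
11 —HB5→ 2·5 + 1 —bump→ 2·6 + 1 = 13 —(−1)→ 12

ω·2 + 1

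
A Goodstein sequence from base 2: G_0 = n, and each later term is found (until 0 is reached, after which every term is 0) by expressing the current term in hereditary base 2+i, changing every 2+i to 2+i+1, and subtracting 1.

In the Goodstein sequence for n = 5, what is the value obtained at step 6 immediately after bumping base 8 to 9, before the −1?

2455

5 —HB2→ 2^2 + 1 —bump→ 3^3 + 1 = 28 —(−1)→ 27
27 —HB3→ 3^3 —bump→ 4^4 = 256 —(−1)→ 255
255 —HB4→ 3·4^3 + 3·4^2 + 3·4 + 3 —bump→ 3·5^3 + 3·5^2 + 3·5 + 3 = 468 —(−1)→ 467
467 —HB5→ 3·5^3 + 3·5^2 + 3·5 + 2 —bump→ 3·6^3 + 3·6^2 + 3·6 + 2 = 776 —(−1)→ 775
775 —HB6→ 3·6^3 + 3·6^2 + 3·6 + 1 —bump→ 3·7^3 + 3·7^2 + 3·7 + 1 = 1198 —(−1)→ 1197
1197 —HB7→ 3·7^3 + 3·7^2 + 3·7 —bump→ 3·8^3 + 3·8^2 + 3·8 = 1752 —(−1)→ 1751
1751 —HB8→ 3·8^3 + 3·8^2 + 2·8 + 7 —bump→ 3·9^3 + 3·9^2 + 2·9 + 7 = 2455 —(−1)→ 2454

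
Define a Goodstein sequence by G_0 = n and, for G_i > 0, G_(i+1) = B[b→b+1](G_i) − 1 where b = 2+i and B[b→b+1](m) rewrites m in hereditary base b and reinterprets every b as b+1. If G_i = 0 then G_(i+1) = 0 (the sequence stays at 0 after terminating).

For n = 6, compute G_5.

G_0=6  [base 2] 2^2 + 2  →[2↦3]→  3^3 + 3 = 30  −1 ⇒ G_1=29
G_1=29  [base 3] 3^3 + 2  →[3↦4]→  4^4 + 2 = 258  −1 ⇒ G_2=257
G_2=257  [base 4] 4^4 + 1  →[4↦5]→  5^5 + 1 = 3126  −1 ⇒ G_3=3125
G_3=3125  [base 5] 5^5  →[5↦6]→  6^6 = 46656  −1 ⇒ G_4=46655
G_4=46655  [base 6] 5·6^5 + 5·6^4 + 5·6^3 + 5·6^2 + 5·6 + 5  →[6↦7]→  5·7^5 + 5·7^4 + 5·7^3 + 5·7^2 + 5·7 + 5 = 98040  −1 ⇒ G_5=98039
G_5=98039  [base 7] 5·7^5 + 5·7^4 + 5·7^3 + 5·7^2 + 5·7 + 4  →[7↦8]→  5·8^5 + 5·8^4 + 5·8^3 + 5·8^2 + 5·8 + 4 = 187244  −1 ⇒ G_6=187243

98039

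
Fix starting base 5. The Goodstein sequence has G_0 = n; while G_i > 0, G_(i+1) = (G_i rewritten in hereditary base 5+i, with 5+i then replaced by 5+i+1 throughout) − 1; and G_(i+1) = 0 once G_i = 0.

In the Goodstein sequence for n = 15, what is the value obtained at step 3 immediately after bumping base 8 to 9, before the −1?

21

i=0: 15 = 3·5 (b=5); 5→6: 3·6 = 18; 18−1 = 17
i=1: 17 = 2·6 + 5 (b=6); 6→7: 2·7 + 5 = 19; 19−1 = 18
i=2: 18 = 2·7 + 4 (b=7); 7→8: 2·8 + 4 = 20; 20−1 = 19
i=3: 19 = 2·8 + 3 (b=8); 8→9: 2·9 + 3 = 21; 21−1 = 20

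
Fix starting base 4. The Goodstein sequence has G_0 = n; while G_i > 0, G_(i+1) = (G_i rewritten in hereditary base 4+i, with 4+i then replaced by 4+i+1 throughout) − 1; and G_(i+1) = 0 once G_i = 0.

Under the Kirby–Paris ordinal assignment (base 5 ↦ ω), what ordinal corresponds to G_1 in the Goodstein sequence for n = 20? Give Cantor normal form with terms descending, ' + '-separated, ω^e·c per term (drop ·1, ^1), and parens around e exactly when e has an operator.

ω^2 + 4

[0] 20 ≡ 4^2 + 4 (base 4). Lift 5: 30. −1: 29.
[1] 29 ≡ 5^2 + 4 (base 5). Lift 6: 40. −1: 39.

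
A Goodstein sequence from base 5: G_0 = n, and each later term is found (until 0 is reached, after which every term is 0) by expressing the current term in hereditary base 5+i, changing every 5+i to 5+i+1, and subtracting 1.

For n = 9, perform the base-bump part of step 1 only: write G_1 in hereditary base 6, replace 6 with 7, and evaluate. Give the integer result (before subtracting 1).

base 5: 9 = 5 + 4; at 6: 6 + 4 = 10; next = 9
base 6: 9 = 6 + 3; at 7: 7 + 3 = 10; next = 9

10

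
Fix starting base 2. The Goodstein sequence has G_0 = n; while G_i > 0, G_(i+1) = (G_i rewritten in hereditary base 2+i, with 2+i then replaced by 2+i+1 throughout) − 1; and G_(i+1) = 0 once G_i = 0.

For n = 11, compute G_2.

i=0: 11 = 2^(2 + 1) + 2 + 1 (b=2); 2→3: 3^(3 + 1) + 3 + 1 = 85; 85−1 = 84
i=1: 84 = 3^(3 + 1) + 3 (b=3); 3→4: 4^(4 + 1) + 4 = 1028; 1028−1 = 1027
i=2: 1027 = 4^(4 + 1) + 3 (b=4); 4→5: 5^(5 + 1) + 3 = 15628; 15628−1 = 15627

1027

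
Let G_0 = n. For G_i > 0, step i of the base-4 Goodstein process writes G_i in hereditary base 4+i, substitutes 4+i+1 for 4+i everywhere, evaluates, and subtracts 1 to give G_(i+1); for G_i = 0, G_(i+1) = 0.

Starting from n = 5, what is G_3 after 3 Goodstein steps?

(0) 5|_4 = 4 + 1 ↦ 5 + 1|_5 = 6 ⇒ 5
(1) 5|_5 = 5 ↦ 6|_6 = 6 ⇒ 5
(2) 5|_6 = 5 ↦ 5|_7 = 5 ⇒ 4

4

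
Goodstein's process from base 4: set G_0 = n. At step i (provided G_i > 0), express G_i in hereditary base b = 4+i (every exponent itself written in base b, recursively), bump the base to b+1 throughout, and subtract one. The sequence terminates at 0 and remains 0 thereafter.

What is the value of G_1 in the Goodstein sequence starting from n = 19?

i=0: 19 = 4^2 + 3 (b=4); 4→5: 5^2 + 3 = 28; 28−1 = 27
i=1: 27 = 5^2 + 2 (b=5); 5→6: 6^2 + 2 = 38; 38−1 = 37

27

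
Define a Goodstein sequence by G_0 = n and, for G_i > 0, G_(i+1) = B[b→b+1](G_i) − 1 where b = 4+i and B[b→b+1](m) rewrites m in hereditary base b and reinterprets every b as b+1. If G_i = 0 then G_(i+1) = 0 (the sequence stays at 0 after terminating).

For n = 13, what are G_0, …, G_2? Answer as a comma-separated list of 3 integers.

13, 15, 17

(0) 13|_4 = 3·4 + 1 ↦ 3·5 + 1|_5 = 16 ⇒ 15
(1) 15|_5 = 3·5 ↦ 3·6|_6 = 18 ⇒ 17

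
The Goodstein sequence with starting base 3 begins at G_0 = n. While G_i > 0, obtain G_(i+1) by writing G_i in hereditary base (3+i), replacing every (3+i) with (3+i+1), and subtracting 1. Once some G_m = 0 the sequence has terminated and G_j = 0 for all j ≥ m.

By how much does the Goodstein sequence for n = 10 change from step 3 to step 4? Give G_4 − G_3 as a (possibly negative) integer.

G_0=10  [base 3] 3^2 + 1  →[3↦4]→  4^2 + 1 = 17  −1 ⇒ G_1=16
G_1=16  [base 4] 4^2  →[4↦5]→  5^2 = 25  −1 ⇒ G_2=24
G_2=24  [base 5] 4·5 + 4  →[5↦6]→  4·6 + 4 = 28  −1 ⇒ G_3=27
G_3=27  [base 6] 4·6 + 3  →[6↦7]→  4·7 + 3 = 31  −1 ⇒ G_4=30

3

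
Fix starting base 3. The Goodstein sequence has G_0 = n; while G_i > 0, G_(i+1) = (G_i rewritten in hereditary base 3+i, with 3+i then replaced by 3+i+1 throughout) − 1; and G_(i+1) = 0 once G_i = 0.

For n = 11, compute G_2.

(0) 11|_3 = 3^2 + 2 ↦ 4^2 + 2|_4 = 18 ⇒ 17
(1) 17|_4 = 4^2 + 1 ↦ 5^2 + 1|_5 = 26 ⇒ 25
(2) 25|_5 = 5^2 ↦ 6^2|_6 = 36 ⇒ 35

25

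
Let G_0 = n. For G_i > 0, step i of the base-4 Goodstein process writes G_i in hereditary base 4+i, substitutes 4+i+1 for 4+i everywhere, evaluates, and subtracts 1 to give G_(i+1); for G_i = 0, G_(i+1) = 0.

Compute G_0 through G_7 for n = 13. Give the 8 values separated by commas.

i=0: 13 = 3·4 + 1 (b=4); 4→5: 3·5 + 1 = 16; 16−1 = 15
i=1: 15 = 3·5 (b=5); 5→6: 3·6 = 18; 18−1 = 17
i=2: 17 = 2·6 + 5 (b=6); 6→7: 2·7 + 5 = 19; 19−1 = 18
i=3: 18 = 2·7 + 4 (b=7); 7→8: 2·8 + 4 = 20; 20−1 = 19
i=4: 19 = 2·8 + 3 (b=8); 8→9: 2·9 + 3 = 21; 21−1 = 20
i=5: 20 = 2·9 + 2 (b=9); 9→10: 2·10 + 2 = 22; 22−1 = 21
i=6: 21 = 2·10 + 1 (b=10); 10→11: 2·11 + 1 = 23; 23−1 = 22

13, 15, 17, 18, 19, 20, 21, 22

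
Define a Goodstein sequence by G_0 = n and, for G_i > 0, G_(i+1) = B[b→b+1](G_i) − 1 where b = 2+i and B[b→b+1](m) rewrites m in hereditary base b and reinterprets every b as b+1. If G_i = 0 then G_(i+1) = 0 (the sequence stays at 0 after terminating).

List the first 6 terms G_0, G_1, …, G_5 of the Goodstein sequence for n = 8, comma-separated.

8, 80, 553, 6310, 93395, 1647195

base 2: 8 = 2^(2 + 1); at 3: 3^(3 + 1) = 81; next = 80
base 3: 80 = 2·3^3 + 2·3^2 + 2·3 + 2; at 4: 2·4^4 + 2·4^2 + 2·4 + 2 = 554; next = 553
base 4: 553 = 2·4^4 + 2·4^2 + 2·4 + 1; at 5: 2·5^5 + 2·5^2 + 2·5 + 1 = 6311; next = 6310
base 5: 6310 = 2·5^5 + 2·5^2 + 2·5; at 6: 2·6^6 + 2·6^2 + 2·6 = 93396; next = 93395
base 6: 93395 = 2·6^6 + 2·6^2 + 6 + 5; at 7: 2·7^7 + 2·7^2 + 7 + 5 = 1647196; next = 1647195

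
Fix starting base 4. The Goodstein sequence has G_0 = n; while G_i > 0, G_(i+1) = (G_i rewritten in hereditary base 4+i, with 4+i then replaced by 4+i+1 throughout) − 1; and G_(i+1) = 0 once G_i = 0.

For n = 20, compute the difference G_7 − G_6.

8

(0) 20|_4 = 4^2 + 4 ↦ 5^2 + 5|_5 = 30 ⇒ 29
(1) 29|_5 = 5^2 + 4 ↦ 6^2 + 4|_6 = 40 ⇒ 39
(2) 39|_6 = 6^2 + 3 ↦ 7^2 + 3|_7 = 52 ⇒ 51
(3) 51|_7 = 7^2 + 2 ↦ 8^2 + 2|_8 = 66 ⇒ 65
(4) 65|_8 = 8^2 + 1 ↦ 9^2 + 1|_9 = 82 ⇒ 81
(5) 81|_9 = 9^2 ↦ 10^2|_10 = 100 ⇒ 99
(6) 99|_10 = 9·10 + 9 ↦ 9·11 + 9|_11 = 108 ⇒ 107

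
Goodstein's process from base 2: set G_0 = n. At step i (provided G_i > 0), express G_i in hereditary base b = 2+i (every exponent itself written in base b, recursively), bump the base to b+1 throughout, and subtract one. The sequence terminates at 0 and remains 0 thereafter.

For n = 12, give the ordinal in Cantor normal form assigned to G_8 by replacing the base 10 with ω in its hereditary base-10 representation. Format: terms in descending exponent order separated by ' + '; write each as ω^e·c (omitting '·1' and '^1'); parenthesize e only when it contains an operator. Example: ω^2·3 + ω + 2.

G_0 = 12. HB_2(12) = 2^(2 + 1) + 2^2. Bump = 108. G_1 = 107.
G_1 = 107. HB_3(107) = 3^(3 + 1) + 2·3^2 + 2·3 + 2. Bump = 1066. G_2 = 1065.
G_2 = 1065. HB_4(1065) = 4^(4 + 1) + 2·4^2 + 2·4 + 1. Bump = 15686. G_3 = 15685.
G_3 = 15685. HB_5(15685) = 5^(5 + 1) + 2·5^2 + 2·5. Bump = 280020. G_4 = 280019.
G_4 = 280019. HB_6(280019) = 6^(6 + 1) + 2·6^2 + 6 + 5. Bump = 5764911. G_5 = 5764910.
G_5 = 5764910. HB_7(5764910) = 7^(7 + 1) + 2·7^2 + 7 + 4. Bump = 134217868. G_6 = 134217867.
G_6 = 134217867. HB_8(134217867) = 8^(8 + 1) + 2·8^2 + 8 + 3. Bump = 3486784575. G_7 = 3486784574.
G_7 = 3486784574. HB_9(3486784574) = 9^(9 + 1) + 2·9^2 + 9 + 2. Bump = 100000000212. G_8 = 100000000211.

ω^(ω + 1) + ω^2·2 + ω + 1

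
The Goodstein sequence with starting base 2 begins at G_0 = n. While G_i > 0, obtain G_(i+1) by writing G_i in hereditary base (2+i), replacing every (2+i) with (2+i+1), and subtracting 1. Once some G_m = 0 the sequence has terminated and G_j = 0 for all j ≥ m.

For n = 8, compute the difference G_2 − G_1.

G_0 = 8. HB_2(8) = 2^(2 + 1). Bump = 81. G_1 = 80.
G_1 = 80. HB_3(80) = 2·3^3 + 2·3^2 + 2·3 + 2. Bump = 554. G_2 = 553.

473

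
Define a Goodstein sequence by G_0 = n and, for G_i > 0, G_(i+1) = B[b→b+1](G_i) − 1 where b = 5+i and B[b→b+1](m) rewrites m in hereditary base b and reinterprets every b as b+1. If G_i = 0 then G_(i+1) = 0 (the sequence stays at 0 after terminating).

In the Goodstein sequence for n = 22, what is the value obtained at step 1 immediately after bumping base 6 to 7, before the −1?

29

22 —HB5→ 4·5 + 2 —bump→ 4·6 + 2 = 26 —(−1)→ 25
25 —HB6→ 4·6 + 1 —bump→ 4·7 + 1 = 29 —(−1)→ 28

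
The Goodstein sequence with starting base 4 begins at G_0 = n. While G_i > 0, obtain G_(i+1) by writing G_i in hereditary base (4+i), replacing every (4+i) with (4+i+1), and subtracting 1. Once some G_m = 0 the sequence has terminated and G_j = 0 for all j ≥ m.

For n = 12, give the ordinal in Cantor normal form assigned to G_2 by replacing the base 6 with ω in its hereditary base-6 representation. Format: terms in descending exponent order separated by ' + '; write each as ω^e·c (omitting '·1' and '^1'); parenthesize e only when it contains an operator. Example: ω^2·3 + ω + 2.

step 0: 12 = 3·4; sub 5 for 4: 3·5; = 15; G_1 = 15−1 = 14
step 1: 14 = 2·5 + 4; sub 6 for 5: 2·6 + 4; = 16; G_2 = 16−1 = 15
step 2: 15 = 2·6 + 3; sub 7 for 6: 2·7 + 3; = 17; G_3 = 17−1 = 16

ω·2 + 3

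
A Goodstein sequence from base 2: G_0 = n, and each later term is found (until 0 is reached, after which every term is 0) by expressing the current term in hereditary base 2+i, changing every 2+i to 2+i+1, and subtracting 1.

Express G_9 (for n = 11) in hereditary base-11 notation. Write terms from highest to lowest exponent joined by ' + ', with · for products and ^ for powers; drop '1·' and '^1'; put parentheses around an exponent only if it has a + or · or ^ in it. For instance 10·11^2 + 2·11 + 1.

step 0: 11 = 2^(2 + 1) + 2 + 1; sub 3 for 2: 3^(3 + 1) + 3 + 1; = 85; G_1 = 85−1 = 84
step 1: 84 = 3^(3 + 1) + 3; sub 4 for 3: 4^(4 + 1) + 4; = 1028; G_2 = 1028−1 = 1027
step 2: 1027 = 4^(4 + 1) + 3; sub 5 for 4: 5^(5 + 1) + 3; = 15628; G_3 = 15628−1 = 15627
step 3: 15627 = 5^(5 + 1) + 2; sub 6 for 5: 6^(6 + 1) + 2; = 279938; G_4 = 279938−1 = 279937
step 4: 279937 = 6^(6 + 1) + 1; sub 7 for 6: 7^(7 + 1) + 1; = 5764802; G_5 = 5764802−1 = 5764801
step 5: 5764801 = 7^(7 + 1); sub 8 for 7: 8^(8 + 1); = 134217728; G_6 = 134217728−1 = 134217727
step 6: 134217727 = 7·8^8 + 7·8^7 + 7·8^6 + 7·8^5 + 7·8^4 + 7·8^3 + 7·8^2 + 7·8 + 7; sub 9 for 8: 7·9^9 + 7·9^7 + 7·9^6 + 7·9^5 + 7·9^4 + 7·9^3 + 7·9^2 + 7·9 + 7; = 2749609303; G_7 = 2749609303−1 = 2749609302
step 7: 2749609302 = 7·9^9 + 7·9^7 + 7·9^6 + 7·9^5 + 7·9^4 + 7·9^3 + 7·9^2 + 7·9 + 6; sub 10 for 9: 7·10^10 + 7·10^7 + 7·10^6 + 7·10^5 + 7·10^4 + 7·10^3 + 7·10^2 + 7·10 + 6; = 70077777776; G_8 = 70077777776−1 = 70077777775
step 8: 70077777775 = 7·10^10 + 7·10^7 + 7·10^6 + 7·10^5 + 7·10^4 + 7·10^3 + 7·10^2 + 7·10 + 5; sub 11 for 10: 7·11^11 + 7·11^7 + 7·11^6 + 7·11^5 + 7·11^4 + 7·11^3 + 7·11^2 + 7·11 + 5; = 1997331745491; G_9 = 1997331745491−1 = 1997331745490

7·11^11 + 7·11^7 + 7·11^6 + 7·11^5 + 7·11^4 + 7·11^3 + 7·11^2 + 7·11 + 4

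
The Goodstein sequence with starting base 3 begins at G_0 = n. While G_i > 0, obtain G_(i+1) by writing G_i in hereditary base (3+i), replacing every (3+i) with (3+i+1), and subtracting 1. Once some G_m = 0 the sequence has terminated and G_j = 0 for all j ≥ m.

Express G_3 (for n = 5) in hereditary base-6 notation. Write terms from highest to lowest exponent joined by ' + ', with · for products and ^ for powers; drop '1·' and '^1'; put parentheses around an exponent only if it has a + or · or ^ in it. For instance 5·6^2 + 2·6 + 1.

5

[0] 5 ≡ 3 + 2 (base 3). Lift 4: 6. −1: 5.
[1] 5 ≡ 4 + 1 (base 4). Lift 5: 6. −1: 5.
[2] 5 ≡ 5 (base 5). Lift 6: 6. −1: 5.
[3] 5 ≡ 5 (base 6). Lift 7: 5. −1: 4.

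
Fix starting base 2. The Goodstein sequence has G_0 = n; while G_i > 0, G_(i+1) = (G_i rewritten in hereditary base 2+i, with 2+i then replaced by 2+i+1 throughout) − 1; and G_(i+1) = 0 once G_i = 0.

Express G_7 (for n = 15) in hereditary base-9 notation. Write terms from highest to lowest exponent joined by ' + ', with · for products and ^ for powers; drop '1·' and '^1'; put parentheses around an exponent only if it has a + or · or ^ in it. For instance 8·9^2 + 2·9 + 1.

9^(9 + 1) + 7·9^7 + 7·9^6 + 7·9^5 + 7·9^4 + 7·9^3 + 7·9^2 + 7·9 + 6

step 0: 15 = 2^(2 + 1) + 2^2 + 2 + 1; sub 3 for 2: 3^(3 + 1) + 3^3 + 3 + 1; = 112; G_1 = 112−1 = 111
step 1: 111 = 3^(3 + 1) + 3^3 + 3; sub 4 for 3: 4^(4 + 1) + 4^4 + 4; = 1284; G_2 = 1284−1 = 1283
step 2: 1283 = 4^(4 + 1) + 4^4 + 3; sub 5 for 4: 5^(5 + 1) + 5^5 + 3; = 18753; G_3 = 18753−1 = 18752
step 3: 18752 = 5^(5 + 1) + 5^5 + 2; sub 6 for 5: 6^(6 + 1) + 6^6 + 2; = 326594; G_4 = 326594−1 = 326593
step 4: 326593 = 6^(6 + 1) + 6^6 + 1; sub 7 for 6: 7^(7 + 1) + 7^7 + 1; = 6588345; G_5 = 6588345−1 = 6588344
step 5: 6588344 = 7^(7 + 1) + 7^7; sub 8 for 7: 8^(8 + 1) + 8^8; = 150994944; G_6 = 150994944−1 = 150994943
step 6: 150994943 = 8^(8 + 1) + 7·8^7 + 7·8^6 + 7·8^5 + 7·8^4 + 7·8^3 + 7·8^2 + 7·8 + 7; sub 9 for 8: 9^(9 + 1) + 7·9^7 + 7·9^6 + 7·9^5 + 7·9^4 + 7·9^3 + 7·9^2 + 7·9 + 7; = 3524450281; G_7 = 3524450281−1 = 3524450280
step 7: 3524450280 = 9^(9 + 1) + 7·9^7 + 7·9^6 + 7·9^5 + 7·9^4 + 7·9^3 + 7·9^2 + 7·9 + 6; sub 10 for 9: 10^(10 + 1) + 7·10^7 + 7·10^6 + 7·10^5 + 7·10^4 + 7·10^3 + 7·10^2 + 7·10 + 6; = 100077777776; G_8 = 100077777776−1 = 100077777775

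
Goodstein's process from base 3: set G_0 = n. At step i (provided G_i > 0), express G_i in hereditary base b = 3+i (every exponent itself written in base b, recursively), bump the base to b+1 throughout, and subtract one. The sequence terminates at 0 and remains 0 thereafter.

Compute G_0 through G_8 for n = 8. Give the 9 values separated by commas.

G_0=8  [base 3] 2·3 + 2  →[3↦4]→  2·4 + 2 = 10  −1 ⇒ G_1=9
G_1=9  [base 4] 2·4 + 1  →[4↦5]→  2·5 + 1 = 11  −1 ⇒ G_2=10
G_2=10  [base 5] 2·5  →[5↦6]→  2·6 = 12  −1 ⇒ G_3=11
G_3=11  [base 6] 6 + 5  →[6↦7]→  7 + 5 = 12  −1 ⇒ G_4=11
G_4=11  [base 7] 7 + 4  →[7↦8]→  8 + 4 = 12  −1 ⇒ G_5=11
G_5=11  [base 8] 8 + 3  →[8↦9]→  9 + 3 = 12  −1 ⇒ G_6=11
G_6=11  [base 9] 9 + 2  →[9↦10]→  10 + 2 = 12  −1 ⇒ G_7=11
G_7=11  [base 10] 10 + 1  →[10↦11]→  11 + 1 = 12  −1 ⇒ G_8=11

8, 9, 10, 11, 11, 11, 11, 11, 11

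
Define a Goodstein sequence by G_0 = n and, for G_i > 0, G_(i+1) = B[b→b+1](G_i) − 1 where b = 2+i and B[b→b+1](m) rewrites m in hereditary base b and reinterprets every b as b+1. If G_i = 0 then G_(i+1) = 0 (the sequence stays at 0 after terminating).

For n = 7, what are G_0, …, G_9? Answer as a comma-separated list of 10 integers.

7, 30, 259, 3127, 46657, 823543, 16777215, 37665879, 77777775, 150051213

(0) 7|_2 = 2^2 + 2 + 1 ↦ 3^3 + 3 + 1|_3 = 31 ⇒ 30
(1) 30|_3 = 3^3 + 3 ↦ 4^4 + 4|_4 = 260 ⇒ 259
(2) 259|_4 = 4^4 + 3 ↦ 5^5 + 3|_5 = 3128 ⇒ 3127
(3) 3127|_5 = 5^5 + 2 ↦ 6^6 + 2|_6 = 46658 ⇒ 46657
(4) 46657|_6 = 6^6 + 1 ↦ 7^7 + 1|_7 = 823544 ⇒ 823543
(5) 823543|_7 = 7^7 ↦ 8^8|_8 = 16777216 ⇒ 16777215
(6) 16777215|_8 = 7·8^7 + 7·8^6 + 7·8^5 + 7·8^4 + 7·8^3 + 7·8^2 + 7·8 + 7 ↦ 7·9^7 + 7·9^6 + 7·9^5 + 7·9^4 + 7·9^3 + 7·9^2 + 7·9 + 7|_9 = 37665880 ⇒ 37665879
(7) 37665879|_9 = 7·9^7 + 7·9^6 + 7·9^5 + 7·9^4 + 7·9^3 + 7·9^2 + 7·9 + 6 ↦ 7·10^7 + 7·10^6 + 7·10^5 + 7·10^4 + 7·10^3 + 7·10^2 + 7·10 + 6|_10 = 77777776 ⇒ 77777775
(8) 77777775|_10 = 7·10^7 + 7·10^6 + 7·10^5 + 7·10^4 + 7·10^3 + 7·10^2 + 7·10 + 5 ↦ 7·11^7 + 7·11^6 + 7·11^5 + 7·11^4 + 7·11^3 + 7·11^2 + 7·11 + 5|_11 = 150051214 ⇒ 150051213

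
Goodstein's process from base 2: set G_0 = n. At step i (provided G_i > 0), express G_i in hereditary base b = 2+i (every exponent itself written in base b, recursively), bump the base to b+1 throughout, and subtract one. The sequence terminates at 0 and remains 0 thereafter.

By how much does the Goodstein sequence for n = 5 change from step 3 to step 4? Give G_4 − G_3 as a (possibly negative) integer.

G_0=5  [base 2] 2^2 + 1  →[2↦3]→  3^3 + 1 = 28  −1 ⇒ G_1=27
G_1=27  [base 3] 3^3  →[3↦4]→  4^4 = 256  −1 ⇒ G_2=255
G_2=255  [base 4] 3·4^3 + 3·4^2 + 3·4 + 3  →[4↦5]→  3·5^3 + 3·5^2 + 3·5 + 3 = 468  −1 ⇒ G_3=467
G_3=467  [base 5] 3·5^3 + 3·5^2 + 3·5 + 2  →[5↦6]→  3·6^3 + 3·6^2 + 3·6 + 2 = 776  −1 ⇒ G_4=775

308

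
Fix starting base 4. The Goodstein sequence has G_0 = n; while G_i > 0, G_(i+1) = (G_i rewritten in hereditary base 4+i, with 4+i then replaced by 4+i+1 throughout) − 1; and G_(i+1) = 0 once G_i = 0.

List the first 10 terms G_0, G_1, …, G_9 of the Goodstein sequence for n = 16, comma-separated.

(0) 16|_4 = 4^2 ↦ 5^2|_5 = 25 ⇒ 24
(1) 24|_5 = 4·5 + 4 ↦ 4·6 + 4|_6 = 28 ⇒ 27
(2) 27|_6 = 4·6 + 3 ↦ 4·7 + 3|_7 = 31 ⇒ 30
(3) 30|_7 = 4·7 + 2 ↦ 4·8 + 2|_8 = 34 ⇒ 33
(4) 33|_8 = 4·8 + 1 ↦ 4·9 + 1|_9 = 37 ⇒ 36
(5) 36|_9 = 4·9 ↦ 4·10|_10 = 40 ⇒ 39
(6) 39|_10 = 3·10 + 9 ↦ 3·11 + 9|_11 = 42 ⇒ 41
(7) 41|_11 = 3·11 + 8 ↦ 3·12 + 8|_12 = 44 ⇒ 43
(8) 43|_12 = 3·12 + 7 ↦ 3·13 + 7|_13 = 46 ⇒ 45

16, 24, 27, 30, 33, 36, 39, 41, 43, 45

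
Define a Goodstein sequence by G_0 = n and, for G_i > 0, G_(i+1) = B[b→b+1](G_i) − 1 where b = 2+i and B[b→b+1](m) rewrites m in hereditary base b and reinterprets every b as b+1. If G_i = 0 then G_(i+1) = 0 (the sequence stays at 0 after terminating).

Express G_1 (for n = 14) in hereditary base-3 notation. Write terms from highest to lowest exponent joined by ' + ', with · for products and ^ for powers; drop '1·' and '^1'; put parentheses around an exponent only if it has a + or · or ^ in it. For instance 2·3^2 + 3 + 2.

14 —HB2→ 2^(2 + 1) + 2^2 + 2 —bump→ 3^(3 + 1) + 3^3 + 3 = 111 —(−1)→ 110
110 —HB3→ 3^(3 + 1) + 3^3 + 2 —bump→ 4^(4 + 1) + 4^4 + 2 = 1282 —(−1)→ 1281

3^(3 + 1) + 3^3 + 2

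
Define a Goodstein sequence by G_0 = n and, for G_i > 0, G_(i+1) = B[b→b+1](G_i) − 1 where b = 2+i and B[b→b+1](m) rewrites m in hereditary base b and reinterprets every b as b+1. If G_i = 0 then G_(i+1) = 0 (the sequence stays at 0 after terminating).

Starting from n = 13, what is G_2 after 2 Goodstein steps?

13 —HB2→ 2^(2 + 1) + 2^2 + 1 —bump→ 3^(3 + 1) + 3^3 + 1 = 109 —(−1)→ 108
108 —HB3→ 3^(3 + 1) + 3^3 —bump→ 4^(4 + 1) + 4^4 = 1280 —(−1)→ 1279

1279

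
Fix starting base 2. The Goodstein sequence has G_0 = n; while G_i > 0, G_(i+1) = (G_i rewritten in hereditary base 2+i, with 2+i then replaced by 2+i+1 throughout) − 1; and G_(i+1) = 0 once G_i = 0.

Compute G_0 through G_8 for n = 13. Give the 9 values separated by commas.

13, 108, 1279, 16092, 280711, 5765998, 134219479, 3486786855, 100000003325

step 0: 13 = 2^(2 + 1) + 2^2 + 1; sub 3 for 2: 3^(3 + 1) + 3^3 + 1; = 109; G_1 = 109−1 = 108
step 1: 108 = 3^(3 + 1) + 3^3; sub 4 for 3: 4^(4 + 1) + 4^4; = 1280; G_2 = 1280−1 = 1279
step 2: 1279 = 4^(4 + 1) + 3·4^3 + 3·4^2 + 3·4 + 3; sub 5 for 4: 5^(5 + 1) + 3·5^3 + 3·5^2 + 3·5 + 3; = 16093; G_3 = 16093−1 = 16092
step 3: 16092 = 5^(5 + 1) + 3·5^3 + 3·5^2 + 3·5 + 2; sub 6 for 5: 6^(6 + 1) + 3·6^3 + 3·6^2 + 3·6 + 2; = 280712; G_4 = 280712−1 = 280711
step 4: 280711 = 6^(6 + 1) + 3·6^3 + 3·6^2 + 3·6 + 1; sub 7 for 6: 7^(7 + 1) + 3·7^3 + 3·7^2 + 3·7 + 1; = 5765999; G_5 = 5765999−1 = 5765998
step 5: 5765998 = 7^(7 + 1) + 3·7^3 + 3·7^2 + 3·7; sub 8 for 7: 8^(8 + 1) + 3·8^3 + 3·8^2 + 3·8; = 134219480; G_6 = 134219480−1 = 134219479
step 6: 134219479 = 8^(8 + 1) + 3·8^3 + 3·8^2 + 2·8 + 7; sub 9 for 8: 9^(9 + 1) + 3·9^3 + 3·9^2 + 2·9 + 7; = 3486786856; G_7 = 3486786856−1 = 3486786855
step 7: 3486786855 = 9^(9 + 1) + 3·9^3 + 3·9^2 + 2·9 + 6; sub 10 for 9: 10^(10 + 1) + 3·10^3 + 3·10^2 + 2·10 + 6; = 100000003326; G_8 = 100000003326−1 = 100000003325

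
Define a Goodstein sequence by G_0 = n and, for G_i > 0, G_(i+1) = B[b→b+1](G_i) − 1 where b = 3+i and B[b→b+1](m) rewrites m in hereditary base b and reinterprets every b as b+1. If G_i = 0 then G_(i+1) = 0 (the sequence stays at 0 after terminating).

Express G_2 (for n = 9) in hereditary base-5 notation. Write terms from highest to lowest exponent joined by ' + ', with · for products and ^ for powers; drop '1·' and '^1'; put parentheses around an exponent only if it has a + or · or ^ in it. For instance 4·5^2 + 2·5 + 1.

9 —HB3→ 3^2 —bump→ 4^2 = 16 —(−1)→ 15
15 —HB4→ 3·4 + 3 —bump→ 3·5 + 3 = 18 —(−1)→ 17
17 —HB5→ 3·5 + 2 —bump→ 3·6 + 2 = 20 —(−1)→ 19

3·5 + 2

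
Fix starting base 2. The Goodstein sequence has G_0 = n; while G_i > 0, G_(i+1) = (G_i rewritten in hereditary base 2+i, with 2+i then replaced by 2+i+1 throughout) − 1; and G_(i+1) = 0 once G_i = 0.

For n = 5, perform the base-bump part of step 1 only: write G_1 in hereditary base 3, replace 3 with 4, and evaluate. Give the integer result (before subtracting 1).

256

(0) 5|_2 = 2^2 + 1 ↦ 3^3 + 1|_3 = 28 ⇒ 27
(1) 27|_3 = 3^3 ↦ 4^4|_4 = 256 ⇒ 255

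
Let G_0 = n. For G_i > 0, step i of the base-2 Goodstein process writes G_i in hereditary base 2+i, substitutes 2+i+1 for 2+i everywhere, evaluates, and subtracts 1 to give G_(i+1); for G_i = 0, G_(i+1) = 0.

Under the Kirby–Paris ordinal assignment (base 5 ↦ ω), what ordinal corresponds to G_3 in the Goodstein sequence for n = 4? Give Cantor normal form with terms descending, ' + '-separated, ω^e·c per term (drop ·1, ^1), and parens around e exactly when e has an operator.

ω^2·2 + ω·2

i=0: 4 = 2^2 (b=2); 2→3: 3^3 = 27; 27−1 = 26
i=1: 26 = 2·3^2 + 2·3 + 2 (b=3); 3→4: 2·4^2 + 2·4 + 2 = 42; 42−1 = 41
i=2: 41 = 2·4^2 + 2·4 + 1 (b=4); 4→5: 2·5^2 + 2·5 + 1 = 61; 61−1 = 60
i=3: 60 = 2·5^2 + 2·5 (b=5); 5→6: 2·6^2 + 2·6 = 84; 84−1 = 83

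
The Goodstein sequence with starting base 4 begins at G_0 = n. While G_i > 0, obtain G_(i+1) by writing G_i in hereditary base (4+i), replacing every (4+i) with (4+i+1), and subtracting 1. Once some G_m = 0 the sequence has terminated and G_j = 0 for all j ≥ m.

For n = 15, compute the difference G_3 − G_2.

base 4: 15 = 3·4 + 3; at 5: 3·5 + 3 = 18; next = 17
base 5: 17 = 3·5 + 2; at 6: 3·6 + 2 = 20; next = 19
base 6: 19 = 3·6 + 1; at 7: 3·7 + 1 = 22; next = 21

2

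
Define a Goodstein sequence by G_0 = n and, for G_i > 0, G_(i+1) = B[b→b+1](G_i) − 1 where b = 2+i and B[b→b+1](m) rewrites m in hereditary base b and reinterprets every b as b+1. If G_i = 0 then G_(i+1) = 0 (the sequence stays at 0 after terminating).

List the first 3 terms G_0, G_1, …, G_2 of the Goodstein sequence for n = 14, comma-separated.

14, 110, 1281

i=0: 14 = 2^(2 + 1) + 2^2 + 2 (b=2); 2→3: 3^(3 + 1) + 3^3 + 3 = 111; 111−1 = 110
i=1: 110 = 3^(3 + 1) + 3^3 + 2 (b=3); 3→4: 4^(4 + 1) + 4^4 + 2 = 1282; 1282−1 = 1281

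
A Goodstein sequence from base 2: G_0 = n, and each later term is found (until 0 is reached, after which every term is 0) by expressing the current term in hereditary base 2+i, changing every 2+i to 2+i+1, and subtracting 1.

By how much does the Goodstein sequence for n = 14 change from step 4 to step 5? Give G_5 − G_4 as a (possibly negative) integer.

5536249

base 2: 14 = 2^(2 + 1) + 2^2 + 2; at 3: 3^(3 + 1) + 3^3 + 3 = 111; next = 110
base 3: 110 = 3^(3 + 1) + 3^3 + 2; at 4: 4^(4 + 1) + 4^4 + 2 = 1282; next = 1281
base 4: 1281 = 4^(4 + 1) + 4^4 + 1; at 5: 5^(5 + 1) + 5^5 + 1 = 18751; next = 18750
base 5: 18750 = 5^(5 + 1) + 5^5; at 6: 6^(6 + 1) + 6^6 = 326592; next = 326591
base 6: 326591 = 6^(6 + 1) + 5·6^5 + 5·6^4 + 5·6^3 + 5·6^2 + 5·6 + 5; at 7: 7^(7 + 1) + 5·7^5 + 5·7^4 + 5·7^3 + 5·7^2 + 5·7 + 5 = 5862841; next = 5862840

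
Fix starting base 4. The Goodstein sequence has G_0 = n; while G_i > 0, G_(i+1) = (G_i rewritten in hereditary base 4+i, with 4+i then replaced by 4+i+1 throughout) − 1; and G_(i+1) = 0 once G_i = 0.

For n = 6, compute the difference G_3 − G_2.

6 —HB4→ 4 + 2 —bump→ 5 + 2 = 7 —(−1)→ 6
6 —HB5→ 5 + 1 —bump→ 6 + 1 = 7 —(−1)→ 6
6 —HB6→ 6 —bump→ 7 = 7 —(−1)→ 6

0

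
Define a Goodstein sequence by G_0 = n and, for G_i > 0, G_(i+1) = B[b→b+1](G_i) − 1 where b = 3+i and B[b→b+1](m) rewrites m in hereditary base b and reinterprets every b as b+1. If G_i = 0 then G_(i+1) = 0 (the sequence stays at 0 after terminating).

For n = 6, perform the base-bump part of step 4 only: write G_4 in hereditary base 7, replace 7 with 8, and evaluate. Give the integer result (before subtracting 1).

8

base 3: 6 = 2·3; at 4: 2·4 = 8; next = 7
base 4: 7 = 4 + 3; at 5: 5 + 3 = 8; next = 7
base 5: 7 = 5 + 2; at 6: 6 + 2 = 8; next = 7
base 6: 7 = 6 + 1; at 7: 7 + 1 = 8; next = 7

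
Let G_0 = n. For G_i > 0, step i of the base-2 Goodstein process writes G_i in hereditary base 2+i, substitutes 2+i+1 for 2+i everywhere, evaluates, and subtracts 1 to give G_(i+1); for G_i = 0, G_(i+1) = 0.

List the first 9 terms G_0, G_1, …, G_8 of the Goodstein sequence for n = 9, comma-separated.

9, 81, 1023, 9842, 140743, 2471826, 50333399, 1162263921, 30000003325

9 —HB2→ 2^(2 + 1) + 1 —bump→ 3^(3 + 1) + 1 = 82 —(−1)→ 81
81 —HB3→ 3^(3 + 1) —bump→ 4^(4 + 1) = 1024 —(−1)→ 1023
1023 —HB4→ 3·4^4 + 3·4^3 + 3·4^2 + 3·4 + 3 —bump→ 3·5^5 + 3·5^3 + 3·5^2 + 3·5 + 3 = 9843 —(−1)→ 9842
9842 —HB5→ 3·5^5 + 3·5^3 + 3·5^2 + 3·5 + 2 —bump→ 3·6^6 + 3·6^3 + 3·6^2 + 3·6 + 2 = 140744 —(−1)→ 140743
140743 —HB6→ 3·6^6 + 3·6^3 + 3·6^2 + 3·6 + 1 —bump→ 3·7^7 + 3·7^3 + 3·7^2 + 3·7 + 1 = 2471827 —(−1)→ 2471826
2471826 —HB7→ 3·7^7 + 3·7^3 + 3·7^2 + 3·7 —bump→ 3·8^8 + 3·8^3 + 3·8^2 + 3·8 = 50333400 —(−1)→ 50333399
50333399 —HB8→ 3·8^8 + 3·8^3 + 3·8^2 + 2·8 + 7 —bump→ 3·9^9 + 3·9^3 + 3·9^2 + 2·9 + 7 = 1162263922 —(−1)→ 1162263921
1162263921 —HB9→ 3·9^9 + 3·9^3 + 3·9^2 + 2·9 + 6 —bump→ 3·10^10 + 3·10^3 + 3·10^2 + 2·10 + 6 = 30000003326 —(−1)→ 30000003325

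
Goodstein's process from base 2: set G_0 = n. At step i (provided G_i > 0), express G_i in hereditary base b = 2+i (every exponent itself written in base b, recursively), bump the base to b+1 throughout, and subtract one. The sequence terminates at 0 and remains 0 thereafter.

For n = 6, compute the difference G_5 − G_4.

51384

G_0 = 6. HB_2(6) = 2^2 + 2. Bump = 30. G_1 = 29.
G_1 = 29. HB_3(29) = 3^3 + 2. Bump = 258. G_2 = 257.
G_2 = 257. HB_4(257) = 4^4 + 1. Bump = 3126. G_3 = 3125.
G_3 = 3125. HB_5(3125) = 5^5. Bump = 46656. G_4 = 46655.
G_4 = 46655. HB_6(46655) = 5·6^5 + 5·6^4 + 5·6^3 + 5·6^2 + 5·6 + 5. Bump = 98040. G_5 = 98039.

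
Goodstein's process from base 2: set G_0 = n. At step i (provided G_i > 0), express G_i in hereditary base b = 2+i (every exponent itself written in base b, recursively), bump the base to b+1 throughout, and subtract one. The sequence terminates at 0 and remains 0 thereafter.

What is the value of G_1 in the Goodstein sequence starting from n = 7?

30

G_0 = 7. HB_2(7) = 2^2 + 2 + 1. Bump = 31. G_1 = 30.
G_1 = 30. HB_3(30) = 3^3 + 3. Bump = 260. G_2 = 259.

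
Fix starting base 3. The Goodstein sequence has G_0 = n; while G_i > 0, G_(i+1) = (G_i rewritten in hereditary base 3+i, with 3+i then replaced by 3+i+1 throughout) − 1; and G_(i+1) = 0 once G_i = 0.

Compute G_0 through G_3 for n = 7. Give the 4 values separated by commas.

7, 8, 9, 9

7 —HB3→ 2·3 + 1 —bump→ 2·4 + 1 = 9 —(−1)→ 8
8 —HB4→ 2·4 —bump→ 2·5 = 10 —(−1)→ 9
9 —HB5→ 5 + 4 —bump→ 6 + 4 = 10 —(−1)→ 9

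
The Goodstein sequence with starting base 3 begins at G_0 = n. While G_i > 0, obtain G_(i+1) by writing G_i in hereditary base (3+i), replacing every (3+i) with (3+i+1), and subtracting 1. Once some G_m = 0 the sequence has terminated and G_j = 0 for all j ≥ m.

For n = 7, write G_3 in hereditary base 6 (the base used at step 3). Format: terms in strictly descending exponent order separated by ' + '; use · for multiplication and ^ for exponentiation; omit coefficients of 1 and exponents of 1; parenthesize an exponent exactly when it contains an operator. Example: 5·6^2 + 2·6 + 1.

(0) 7|_3 = 2·3 + 1 ↦ 2·4 + 1|_4 = 9 ⇒ 8
(1) 8|_4 = 2·4 ↦ 2·5|_5 = 10 ⇒ 9
(2) 9|_5 = 5 + 4 ↦ 6 + 4|_6 = 10 ⇒ 9
(3) 9|_6 = 6 + 3 ↦ 7 + 3|_7 = 10 ⇒ 9

6 + 3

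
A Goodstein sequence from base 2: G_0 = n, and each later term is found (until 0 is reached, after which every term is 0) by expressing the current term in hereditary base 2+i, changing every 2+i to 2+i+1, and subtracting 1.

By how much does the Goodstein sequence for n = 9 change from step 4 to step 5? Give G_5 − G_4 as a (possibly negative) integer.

base 2: 9 = 2^(2 + 1) + 1; at 3: 3^(3 + 1) + 1 = 82; next = 81
base 3: 81 = 3^(3 + 1); at 4: 4^(4 + 1) = 1024; next = 1023
base 4: 1023 = 3·4^4 + 3·4^3 + 3·4^2 + 3·4 + 3; at 5: 3·5^5 + 3·5^3 + 3·5^2 + 3·5 + 3 = 9843; next = 9842
base 5: 9842 = 3·5^5 + 3·5^3 + 3·5^2 + 3·5 + 2; at 6: 3·6^6 + 3·6^3 + 3·6^2 + 3·6 + 2 = 140744; next = 140743
base 6: 140743 = 3·6^6 + 3·6^3 + 3·6^2 + 3·6 + 1; at 7: 3·7^7 + 3·7^3 + 3·7^2 + 3·7 + 1 = 2471827; next = 2471826

2331083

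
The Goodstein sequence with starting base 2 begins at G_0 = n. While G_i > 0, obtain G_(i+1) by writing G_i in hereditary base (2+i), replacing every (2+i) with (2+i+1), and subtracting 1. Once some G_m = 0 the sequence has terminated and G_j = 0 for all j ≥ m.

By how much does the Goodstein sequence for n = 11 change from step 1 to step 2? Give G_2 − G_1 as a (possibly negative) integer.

G_0=11  [base 2] 2^(2 + 1) + 2 + 1  →[2↦3]→  3^(3 + 1) + 3 + 1 = 85  −1 ⇒ G_1=84
G_1=84  [base 3] 3^(3 + 1) + 3  →[3↦4]→  4^(4 + 1) + 4 = 1028  −1 ⇒ G_2=1027

943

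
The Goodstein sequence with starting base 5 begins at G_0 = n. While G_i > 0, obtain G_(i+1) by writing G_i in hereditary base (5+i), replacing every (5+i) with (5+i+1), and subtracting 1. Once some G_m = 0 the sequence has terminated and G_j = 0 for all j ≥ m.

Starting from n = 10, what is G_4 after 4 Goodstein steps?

i=0: 10 = 2·5 (b=5); 5→6: 2·6 = 12; 12−1 = 11
i=1: 11 = 6 + 5 (b=6); 6→7: 7 + 5 = 12; 12−1 = 11
i=2: 11 = 7 + 4 (b=7); 7→8: 8 + 4 = 12; 12−1 = 11
i=3: 11 = 8 + 3 (b=8); 8→9: 9 + 3 = 12; 12−1 = 11
i=4: 11 = 9 + 2 (b=9); 9→10: 10 + 2 = 12; 12−1 = 11

11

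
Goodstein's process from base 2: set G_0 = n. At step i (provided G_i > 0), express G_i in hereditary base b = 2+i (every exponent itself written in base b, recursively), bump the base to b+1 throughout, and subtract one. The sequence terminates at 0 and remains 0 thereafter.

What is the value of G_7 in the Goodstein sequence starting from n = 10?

1937434592

i=0: 10 = 2^(2 + 1) + 2 (b=2); 2→3: 3^(3 + 1) + 3 = 84; 84−1 = 83
i=1: 83 = 3^(3 + 1) + 2 (b=3); 3→4: 4^(4 + 1) + 2 = 1026; 1026−1 = 1025
i=2: 1025 = 4^(4 + 1) + 1 (b=4); 4→5: 5^(5 + 1) + 1 = 15626; 15626−1 = 15625
i=3: 15625 = 5^(5 + 1) (b=5); 5→6: 6^(6 + 1) = 279936; 279936−1 = 279935
i=4: 279935 = 5·6^6 + 5·6^5 + 5·6^4 + 5·6^3 + 5·6^2 + 5·6 + 5 (b=6); 6→7: 5·7^7 + 5·7^5 + 5·7^4 + 5·7^3 + 5·7^2 + 5·7 + 5 = 4215755; 4215755−1 = 4215754
i=5: 4215754 = 5·7^7 + 5·7^5 + 5·7^4 + 5·7^3 + 5·7^2 + 5·7 + 4 (b=7); 7→8: 5·8^8 + 5·8^5 + 5·8^4 + 5·8^3 + 5·8^2 + 5·8 + 4 = 84073324; 84073324−1 = 84073323
i=6: 84073323 = 5·8^8 + 5·8^5 + 5·8^4 + 5·8^3 + 5·8^2 + 5·8 + 3 (b=8); 8→9: 5·9^9 + 5·9^5 + 5·9^4 + 5·9^3 + 5·9^2 + 5·9 + 3 = 1937434593; 1937434593−1 = 1937434592
i=7: 1937434592 = 5·9^9 + 5·9^5 + 5·9^4 + 5·9^3 + 5·9^2 + 5·9 + 2 (b=9); 9→10: 5·10^10 + 5·10^5 + 5·10^4 + 5·10^3 + 5·10^2 + 5·10 + 2 = 50000555552; 50000555552−1 = 50000555551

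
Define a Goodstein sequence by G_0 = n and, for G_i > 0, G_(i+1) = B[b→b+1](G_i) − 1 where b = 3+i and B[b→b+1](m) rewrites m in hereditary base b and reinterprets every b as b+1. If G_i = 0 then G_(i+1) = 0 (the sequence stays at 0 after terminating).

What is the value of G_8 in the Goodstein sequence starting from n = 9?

26

[0] 9 ≡ 3^2 (base 3). Lift 4: 16. −1: 15.
[1] 15 ≡ 3·4 + 3 (base 4). Lift 5: 18. −1: 17.
[2] 17 ≡ 3·5 + 2 (base 5). Lift 6: 20. −1: 19.
[3] 19 ≡ 3·6 + 1 (base 6). Lift 7: 22. −1: 21.
[4] 21 ≡ 3·7 (base 7). Lift 8: 24. −1: 23.
[5] 23 ≡ 2·8 + 7 (base 8). Lift 9: 25. −1: 24.
[6] 24 ≡ 2·9 + 6 (base 9). Lift 10: 26. −1: 25.
[7] 25 ≡ 2·10 + 5 (base 10). Lift 11: 27. −1: 26.
[8] 26 ≡ 2·11 + 4 (base 11). Lift 12: 28. −1: 27.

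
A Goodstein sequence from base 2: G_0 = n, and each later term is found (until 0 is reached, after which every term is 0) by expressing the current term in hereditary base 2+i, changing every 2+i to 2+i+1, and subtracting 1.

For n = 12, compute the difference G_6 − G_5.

G_0 = 12. HB_2(12) = 2^(2 + 1) + 2^2. Bump = 108. G_1 = 107.
G_1 = 107. HB_3(107) = 3^(3 + 1) + 2·3^2 + 2·3 + 2. Bump = 1066. G_2 = 1065.
G_2 = 1065. HB_4(1065) = 4^(4 + 1) + 2·4^2 + 2·4 + 1. Bump = 15686. G_3 = 15685.
G_3 = 15685. HB_5(15685) = 5^(5 + 1) + 2·5^2 + 2·5. Bump = 280020. G_4 = 280019.
G_4 = 280019. HB_6(280019) = 6^(6 + 1) + 2·6^2 + 6 + 5. Bump = 5764911. G_5 = 5764910.
G_5 = 5764910. HB_7(5764910) = 7^(7 + 1) + 2·7^2 + 7 + 4. Bump = 134217868. G_6 = 134217867.

128452957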